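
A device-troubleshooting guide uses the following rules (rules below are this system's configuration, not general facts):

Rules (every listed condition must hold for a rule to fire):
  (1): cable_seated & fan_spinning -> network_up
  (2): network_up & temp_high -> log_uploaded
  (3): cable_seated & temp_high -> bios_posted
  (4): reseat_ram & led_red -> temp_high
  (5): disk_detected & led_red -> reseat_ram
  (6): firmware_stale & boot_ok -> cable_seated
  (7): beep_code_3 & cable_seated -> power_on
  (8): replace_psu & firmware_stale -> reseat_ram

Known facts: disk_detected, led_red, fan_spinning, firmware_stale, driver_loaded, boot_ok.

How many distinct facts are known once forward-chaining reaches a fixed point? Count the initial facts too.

[1] (5) [disk_detected & led_red -> reseat_ram]; (6) [firmware_stale & boot_ok -> cable_seated]. ⇒ new: reseat_ram, cable_seated.
[2] (1) [cable_seated & fan_spinning -> network_up]; (4) [reseat_ram & led_red -> temp_high]. ⇒ new: network_up, temp_high.
[3] (2) [network_up & temp_high -> log_uploaded]; (3) [cable_seated & temp_high -> bios_posted]. ⇒ new: log_uploaded, bios_posted.
Closure: {bios_posted, boot_ok, cable_seated, disk_detected, driver_loaded, fan_spinning, firmware_stale, led_red, log_uploaded, network_up, reseat_ram, temp_high} — 12 facts.

12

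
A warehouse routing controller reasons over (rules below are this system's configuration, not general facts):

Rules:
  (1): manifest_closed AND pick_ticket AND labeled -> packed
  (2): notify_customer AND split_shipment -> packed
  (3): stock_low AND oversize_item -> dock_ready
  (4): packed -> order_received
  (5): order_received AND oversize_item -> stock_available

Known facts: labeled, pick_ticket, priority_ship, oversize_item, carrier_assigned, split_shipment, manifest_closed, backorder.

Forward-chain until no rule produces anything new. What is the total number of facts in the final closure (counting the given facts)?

11

Round 1: (1) [manifest_closed AND pick_ticket AND labeled -> packed]. New: packed.
Round 2: (4) [packed -> order_received]. New: order_received.
Round 3: (5) [order_received AND oversize_item -> stock_available]. New: stock_available.
Closure: {backorder, carrier_assigned, labeled, manifest_closed, order_received, oversize_item, packed, pick_ticket, priority_ship, split_shipment, stock_available} — 11 facts.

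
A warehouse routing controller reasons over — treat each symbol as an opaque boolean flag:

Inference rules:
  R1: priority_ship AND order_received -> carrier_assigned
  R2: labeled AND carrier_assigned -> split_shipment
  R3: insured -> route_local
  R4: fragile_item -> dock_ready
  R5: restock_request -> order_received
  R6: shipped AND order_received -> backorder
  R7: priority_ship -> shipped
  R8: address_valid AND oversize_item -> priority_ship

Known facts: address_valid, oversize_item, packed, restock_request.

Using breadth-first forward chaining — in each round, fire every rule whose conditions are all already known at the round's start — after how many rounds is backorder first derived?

3

Round 1: R5 [restock_request -> order_received]; R8 [address_valid AND oversize_item -> priority_ship]. Adds order_received, priority_ship.
Round 2: R1 [priority_ship AND order_received -> carrier_assigned]; R7 [priority_ship -> shipped]. Adds carrier_assigned, shipped.
Round 3: R6 [shipped AND order_received -> backorder]. Adds backorder.
backorder first appears in round 3.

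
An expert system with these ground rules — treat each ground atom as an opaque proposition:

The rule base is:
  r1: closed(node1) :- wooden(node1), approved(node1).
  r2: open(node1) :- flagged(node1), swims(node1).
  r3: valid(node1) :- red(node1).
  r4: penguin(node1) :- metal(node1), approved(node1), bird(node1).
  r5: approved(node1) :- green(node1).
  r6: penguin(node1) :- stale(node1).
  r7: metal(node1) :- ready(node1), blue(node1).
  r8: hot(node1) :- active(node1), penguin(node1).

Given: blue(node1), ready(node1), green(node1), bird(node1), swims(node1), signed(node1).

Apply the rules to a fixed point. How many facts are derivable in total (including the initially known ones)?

9

Round 1: r5 [approved(node1) :- green(node1).]; r7 [metal(node1) :- ready(node1), blue(node1).]. New: approved(node1), metal(node1).
Round 2: r4 [penguin(node1) :- metal(node1), approved(node1), bird(node1).]. New: penguin(node1).
Closure: {approved(node1), bird(node1), blue(node1), green(node1), metal(node1), penguin(node1), ready(node1), signed(node1), swims(node1)} — 9 facts.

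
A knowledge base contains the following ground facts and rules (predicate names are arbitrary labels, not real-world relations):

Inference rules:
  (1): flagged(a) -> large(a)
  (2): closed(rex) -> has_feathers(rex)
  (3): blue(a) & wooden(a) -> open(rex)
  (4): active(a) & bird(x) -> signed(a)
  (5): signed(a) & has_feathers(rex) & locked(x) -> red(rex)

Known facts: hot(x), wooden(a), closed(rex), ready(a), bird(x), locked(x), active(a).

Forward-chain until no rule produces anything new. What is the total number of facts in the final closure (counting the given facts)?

Round 1: (2) [closed(rex) -> has_feathers(rex)]; (4) [active(a) & bird(x) -> signed(a)]. Adds has_feathers(rex), signed(a).
Round 2: (5) [signed(a) & has_feathers(rex) & locked(x) -> red(rex)]. Adds red(rex).
Closure: {active(a), bird(x), closed(rex), has_feathers(rex), hot(x), locked(x), ready(a), red(rex), signed(a), wooden(a)} — 10 facts.

10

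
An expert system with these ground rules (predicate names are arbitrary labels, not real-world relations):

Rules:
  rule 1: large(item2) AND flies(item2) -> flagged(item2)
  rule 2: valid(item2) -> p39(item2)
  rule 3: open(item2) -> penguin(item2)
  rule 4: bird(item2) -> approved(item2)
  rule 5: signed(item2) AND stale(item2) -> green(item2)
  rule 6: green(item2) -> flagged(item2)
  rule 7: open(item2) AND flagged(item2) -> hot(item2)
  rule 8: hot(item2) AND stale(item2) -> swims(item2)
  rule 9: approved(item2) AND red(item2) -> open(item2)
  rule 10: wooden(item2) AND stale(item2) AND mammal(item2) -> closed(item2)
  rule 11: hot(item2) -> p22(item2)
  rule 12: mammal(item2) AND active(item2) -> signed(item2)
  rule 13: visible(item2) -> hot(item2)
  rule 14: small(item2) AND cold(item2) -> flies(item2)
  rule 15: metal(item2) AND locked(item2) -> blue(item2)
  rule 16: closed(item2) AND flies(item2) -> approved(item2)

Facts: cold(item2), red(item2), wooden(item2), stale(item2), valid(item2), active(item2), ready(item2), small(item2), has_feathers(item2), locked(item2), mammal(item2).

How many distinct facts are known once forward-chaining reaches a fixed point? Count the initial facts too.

23

Round 1 — rule 2, rule 10, rule 12, rule 14, derive p39(item2), closed(item2), signed(item2), flies(item2).
Round 2 — rule 5, rule 16, derive green(item2), approved(item2).
Round 3 — rule 6, rule 9, derive flagged(item2), open(item2).
Round 4 — rule 3, rule 7, derive penguin(item2), hot(item2).
Round 5 — rule 8, rule 11, derive swims(item2), p22(item2).
Closure: {active(item2), approved(item2), closed(item2), cold(item2), flagged(item2), flies(item2), green(item2), has_feathers(item2), hot(item2), locked(item2), mammal(item2), open(item2), p22(item2), p39(item2), penguin(item2), ready(item2), red(item2), signed(item2), small(item2), stale(item2), swims(item2), valid(item2), wooden(item2)} — 23 facts.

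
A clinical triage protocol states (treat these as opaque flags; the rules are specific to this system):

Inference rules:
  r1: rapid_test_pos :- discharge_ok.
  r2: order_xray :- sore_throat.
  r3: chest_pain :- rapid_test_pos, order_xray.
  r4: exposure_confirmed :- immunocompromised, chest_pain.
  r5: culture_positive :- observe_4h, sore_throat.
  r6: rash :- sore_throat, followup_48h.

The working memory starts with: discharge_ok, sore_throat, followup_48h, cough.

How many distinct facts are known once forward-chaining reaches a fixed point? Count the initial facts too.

8

Round 1 — r1, r2, r6, derive rapid_test_pos, order_xray, rash.
Round 2 — r3, derive chest_pain.
Closure: {chest_pain, cough, discharge_ok, followup_48h, order_xray, rapid_test_pos, rash, sore_throat} — 8 facts.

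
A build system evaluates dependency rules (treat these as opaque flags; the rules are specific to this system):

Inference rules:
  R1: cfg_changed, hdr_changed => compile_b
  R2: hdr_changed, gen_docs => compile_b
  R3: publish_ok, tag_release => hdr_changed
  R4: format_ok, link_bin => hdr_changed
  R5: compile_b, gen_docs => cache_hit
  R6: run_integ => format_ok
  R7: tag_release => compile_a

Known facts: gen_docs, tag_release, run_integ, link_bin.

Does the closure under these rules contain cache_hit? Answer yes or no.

Round 1 fires R6, R7, giving format_ok, compile_a.
Round 2 fires R4, giving hdr_changed.
Round 3 fires R2, giving compile_b.
Round 4 fires R5, giving cache_hit.
cache_hit appears in round 4, so it is derivable.

yes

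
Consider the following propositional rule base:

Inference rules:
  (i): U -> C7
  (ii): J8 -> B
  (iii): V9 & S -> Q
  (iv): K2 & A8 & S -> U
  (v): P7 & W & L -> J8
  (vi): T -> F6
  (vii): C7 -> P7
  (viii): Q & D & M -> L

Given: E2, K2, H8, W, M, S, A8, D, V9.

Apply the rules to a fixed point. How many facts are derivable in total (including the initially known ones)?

16

Round 1 fires (iii), (iv), giving Q, U.
Round 2 fires (i), (viii), giving C7, L.
Round 3 fires (vii), giving P7.
Round 4 fires (v), giving J8.
Round 5 fires (ii), giving B.
Closure: {A8, B, C7, D, E2, H8, J8, K2, L, M, P7, Q, S, U, V9, W} — 16 facts.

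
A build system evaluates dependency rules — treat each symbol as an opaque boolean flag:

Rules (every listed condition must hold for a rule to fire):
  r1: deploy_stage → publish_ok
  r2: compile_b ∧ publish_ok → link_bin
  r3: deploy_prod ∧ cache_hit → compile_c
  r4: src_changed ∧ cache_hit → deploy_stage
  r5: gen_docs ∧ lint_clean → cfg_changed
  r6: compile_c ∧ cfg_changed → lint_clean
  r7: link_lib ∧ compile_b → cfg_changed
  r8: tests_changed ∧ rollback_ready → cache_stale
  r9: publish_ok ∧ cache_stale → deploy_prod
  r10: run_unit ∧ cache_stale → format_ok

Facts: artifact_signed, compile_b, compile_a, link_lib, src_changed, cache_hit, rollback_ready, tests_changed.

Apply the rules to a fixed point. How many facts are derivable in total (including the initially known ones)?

Round 1 — r4, r7, r8, derive deploy_stage, cfg_changed, cache_stale.
Round 2 — r1, derive publish_ok.
Round 3 — r2, r9, derive link_bin, deploy_prod.
Round 4 — r3, derive compile_c.
Round 5 — r6, derive lint_clean.
Closure: {artifact_signed, cache_hit, cache_stale, cfg_changed, compile_a, compile_b, compile_c, deploy_prod, deploy_stage, link_bin, link_lib, lint_clean, publish_ok, rollback_ready, src_changed, tests_changed} — 16 facts.

16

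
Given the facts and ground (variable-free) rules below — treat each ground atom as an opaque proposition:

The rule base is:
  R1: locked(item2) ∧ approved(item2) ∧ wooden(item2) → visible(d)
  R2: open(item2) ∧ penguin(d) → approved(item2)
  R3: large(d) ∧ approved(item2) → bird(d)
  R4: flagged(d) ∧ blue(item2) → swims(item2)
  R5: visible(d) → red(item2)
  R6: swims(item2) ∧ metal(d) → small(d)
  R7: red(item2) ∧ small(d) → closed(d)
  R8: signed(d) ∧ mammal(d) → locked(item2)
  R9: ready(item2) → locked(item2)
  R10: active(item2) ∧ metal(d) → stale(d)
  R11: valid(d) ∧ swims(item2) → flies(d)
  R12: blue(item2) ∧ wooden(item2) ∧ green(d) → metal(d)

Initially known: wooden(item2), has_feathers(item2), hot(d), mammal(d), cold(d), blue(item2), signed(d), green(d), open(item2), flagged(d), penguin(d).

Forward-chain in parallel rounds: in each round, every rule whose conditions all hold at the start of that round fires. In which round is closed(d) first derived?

Round 1 — R2, R4, R8, R12, derive approved(item2), swims(item2), locked(item2), metal(d).
Round 2 — R1, R6, derive visible(d), small(d).
Round 3 — R5, derive red(item2).
Round 4 — R7, derive closed(d).
closed(d) first appears in round 4.

4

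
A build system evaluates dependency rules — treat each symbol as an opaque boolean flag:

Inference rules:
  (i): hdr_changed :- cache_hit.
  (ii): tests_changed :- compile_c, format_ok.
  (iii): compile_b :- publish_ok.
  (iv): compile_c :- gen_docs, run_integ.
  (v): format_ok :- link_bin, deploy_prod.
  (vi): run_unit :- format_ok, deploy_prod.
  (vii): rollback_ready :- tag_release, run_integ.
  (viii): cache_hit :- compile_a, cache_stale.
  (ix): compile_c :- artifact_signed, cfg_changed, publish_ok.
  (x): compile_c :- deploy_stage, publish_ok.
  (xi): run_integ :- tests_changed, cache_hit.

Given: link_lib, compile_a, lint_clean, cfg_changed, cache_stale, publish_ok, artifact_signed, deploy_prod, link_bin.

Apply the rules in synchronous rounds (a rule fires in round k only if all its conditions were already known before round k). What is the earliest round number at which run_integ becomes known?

3

Round 1 fires (iii), (v), (viii), (ix), giving compile_b, format_ok, cache_hit, compile_c.
Round 2 fires (i), (ii), (vi), giving hdr_changed, tests_changed, run_unit.
Round 3 fires (xi), giving run_integ.
run_integ first appears in round 3.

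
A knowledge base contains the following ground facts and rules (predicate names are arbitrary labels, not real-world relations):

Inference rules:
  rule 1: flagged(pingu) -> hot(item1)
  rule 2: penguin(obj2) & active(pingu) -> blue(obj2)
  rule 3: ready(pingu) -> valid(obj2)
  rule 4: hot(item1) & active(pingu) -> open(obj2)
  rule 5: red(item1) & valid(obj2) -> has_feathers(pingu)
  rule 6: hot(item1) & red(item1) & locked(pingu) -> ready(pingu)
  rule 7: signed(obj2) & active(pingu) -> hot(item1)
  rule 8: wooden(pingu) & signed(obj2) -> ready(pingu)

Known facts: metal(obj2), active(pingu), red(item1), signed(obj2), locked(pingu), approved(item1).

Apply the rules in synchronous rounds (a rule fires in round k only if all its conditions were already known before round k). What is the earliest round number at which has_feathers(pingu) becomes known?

[1] rule 7 [signed(obj2) & active(pingu) -> hot(item1)]. ⇒ new: hot(item1).
[2] rule 4 [hot(item1) & active(pingu) -> open(obj2)]; rule 6 [hot(item1) & red(item1) & locked(pingu) -> ready(pingu)]. ⇒ new: open(obj2), ready(pingu).
[3] rule 3 [ready(pingu) -> valid(obj2)]. ⇒ new: valid(obj2).
[4] rule 5 [red(item1) & valid(obj2) -> has_feathers(pingu)]. ⇒ new: has_feathers(pingu).
has_feathers(pingu) first appears in round 4.

4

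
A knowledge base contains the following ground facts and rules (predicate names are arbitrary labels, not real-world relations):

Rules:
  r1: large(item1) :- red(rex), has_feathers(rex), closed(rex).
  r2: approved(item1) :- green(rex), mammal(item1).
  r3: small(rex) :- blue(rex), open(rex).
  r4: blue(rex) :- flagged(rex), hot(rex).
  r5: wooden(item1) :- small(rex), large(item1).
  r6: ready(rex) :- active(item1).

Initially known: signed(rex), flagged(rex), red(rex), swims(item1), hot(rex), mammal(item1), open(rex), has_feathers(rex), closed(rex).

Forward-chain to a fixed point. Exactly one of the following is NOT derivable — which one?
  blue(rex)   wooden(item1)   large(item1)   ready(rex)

ready(rex)

Round 1: r1 [large(item1) :- red(rex), has_feathers(rex), closed(rex).]; r4 [blue(rex) :- flagged(rex), hot(rex).]. New: large(item1), blue(rex).
Round 2: r3 [small(rex) :- blue(rex), open(rex).]. New: small(rex).
Round 3: r5 [wooden(item1) :- small(rex), large(item1).]. New: wooden(item1).
Derived: large(item1) (round 1), blue(rex) (round 1), wooden(item1) (round 3). ready(rex) never appears in any round.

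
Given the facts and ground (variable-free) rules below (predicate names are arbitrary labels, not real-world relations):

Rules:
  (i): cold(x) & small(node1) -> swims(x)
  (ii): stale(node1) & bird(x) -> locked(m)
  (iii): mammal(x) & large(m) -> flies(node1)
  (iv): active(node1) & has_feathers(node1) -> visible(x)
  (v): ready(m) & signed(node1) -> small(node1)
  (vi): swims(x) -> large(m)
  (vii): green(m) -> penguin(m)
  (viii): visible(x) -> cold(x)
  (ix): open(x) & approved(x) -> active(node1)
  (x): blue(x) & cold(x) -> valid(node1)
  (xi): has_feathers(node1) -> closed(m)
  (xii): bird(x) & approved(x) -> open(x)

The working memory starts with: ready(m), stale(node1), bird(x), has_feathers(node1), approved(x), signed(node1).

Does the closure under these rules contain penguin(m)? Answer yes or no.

Round 1 — (ii), (v), (xi), (xii), derive locked(m), small(node1), closed(m), open(x).
Round 2 — (ix), derive active(node1).
Round 3 — (iv), derive visible(x).
Round 4 — (viii), derive cold(x).
Round 5 — (i), derive swims(x).
Round 6 — (vi), derive large(m).
Fixed point reached. penguin(m) is concluded only by (vii); (vii) needs green(m) (never derived).

no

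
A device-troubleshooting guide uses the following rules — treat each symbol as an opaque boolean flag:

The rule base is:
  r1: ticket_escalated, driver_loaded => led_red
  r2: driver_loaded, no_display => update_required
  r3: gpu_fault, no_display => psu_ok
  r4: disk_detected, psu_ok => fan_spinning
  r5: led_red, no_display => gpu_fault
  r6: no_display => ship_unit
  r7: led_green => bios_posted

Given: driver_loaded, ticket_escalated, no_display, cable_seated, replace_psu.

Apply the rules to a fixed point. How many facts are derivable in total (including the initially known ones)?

10

Round 1 fires r1, r2, r6, giving led_red, update_required, ship_unit.
Round 2 fires r5, giving gpu_fault.
Round 3 fires r3, giving psu_ok.
Closure: {cable_seated, driver_loaded, gpu_fault, led_red, no_display, psu_ok, replace_psu, ship_unit, ticket_escalated, update_required} — 10 facts.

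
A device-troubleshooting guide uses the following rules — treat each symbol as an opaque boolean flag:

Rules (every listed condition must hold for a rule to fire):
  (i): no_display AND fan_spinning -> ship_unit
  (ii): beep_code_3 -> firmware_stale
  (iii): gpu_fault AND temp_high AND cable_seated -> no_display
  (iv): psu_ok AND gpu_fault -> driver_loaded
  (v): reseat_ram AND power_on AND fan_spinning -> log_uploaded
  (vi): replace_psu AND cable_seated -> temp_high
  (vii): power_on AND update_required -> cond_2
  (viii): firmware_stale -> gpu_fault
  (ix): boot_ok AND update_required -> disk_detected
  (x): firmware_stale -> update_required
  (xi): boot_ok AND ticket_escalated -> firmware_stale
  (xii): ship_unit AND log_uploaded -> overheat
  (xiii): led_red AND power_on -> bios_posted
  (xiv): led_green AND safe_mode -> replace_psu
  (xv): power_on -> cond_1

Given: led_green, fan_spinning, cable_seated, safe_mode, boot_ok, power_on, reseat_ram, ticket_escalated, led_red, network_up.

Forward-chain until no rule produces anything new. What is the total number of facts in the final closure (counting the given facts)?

Round 1: (v) [reseat_ram AND power_on AND fan_spinning -> log_uploaded]; (xi) [boot_ok AND ticket_escalated -> firmware_stale]; (xiii) [led_red AND power_on -> bios_posted]; (xiv) [led_green AND safe_mode -> replace_psu]; (xv) [power_on -> cond_1]. Adds log_uploaded, firmware_stale, bios_posted, replace_psu, cond_1.
Round 2: (vi) [replace_psu AND cable_seated -> temp_high]; (viii) [firmware_stale -> gpu_fault]; (x) [firmware_stale -> update_required]. Adds temp_high, gpu_fault, update_required.
Round 3: (iii) [gpu_fault AND temp_high AND cable_seated -> no_display]; (vii) [power_on AND update_required -> cond_2]; (ix) [boot_ok AND update_required -> disk_detected]. Adds no_display, cond_2, disk_detected.
Round 4: (i) [no_display AND fan_spinning -> ship_unit]. Adds ship_unit.
Round 5: (xii) [ship_unit AND log_uploaded -> overheat]. Adds overheat.
Closure: {bios_posted, boot_ok, cable_seated, cond_1, cond_2, disk_detected, fan_spinning, firmware_stale, gpu_fault, led_green, led_red, log_uploaded, network_up, no_display, overheat, power_on, replace_psu, reseat_ram, safe_mode, ship_unit, temp_high, ticket_escalated, update_required} — 23 facts.

23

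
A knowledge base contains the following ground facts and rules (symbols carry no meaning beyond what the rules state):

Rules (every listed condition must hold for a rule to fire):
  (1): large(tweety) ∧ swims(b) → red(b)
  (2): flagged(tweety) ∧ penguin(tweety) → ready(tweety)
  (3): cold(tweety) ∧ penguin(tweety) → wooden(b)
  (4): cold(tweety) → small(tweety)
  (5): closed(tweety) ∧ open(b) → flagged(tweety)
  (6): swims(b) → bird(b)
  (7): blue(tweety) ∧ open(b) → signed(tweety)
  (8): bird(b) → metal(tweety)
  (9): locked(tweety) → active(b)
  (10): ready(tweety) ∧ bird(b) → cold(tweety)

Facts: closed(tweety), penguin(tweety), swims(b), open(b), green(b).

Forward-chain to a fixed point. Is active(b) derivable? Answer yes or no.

no

Round 1: (5) [closed(tweety) ∧ open(b) → flagged(tweety)]; (6) [swims(b) → bird(b)]. New: flagged(tweety), bird(b).
Round 2: (2) [flagged(tweety) ∧ penguin(tweety) → ready(tweety)]; (8) [bird(b) → metal(tweety)]. New: ready(tweety), metal(tweety).
Round 3: (10) [ready(tweety) ∧ bird(b) → cold(tweety)]. New: cold(tweety).
Round 4: (3) [cold(tweety) ∧ penguin(tweety) → wooden(b)]; (4) [cold(tweety) → small(tweety)]. New: wooden(b), small(tweety).
Fixed point reached. active(b) is concluded only by (9); (9) needs locked(tweety) (never derived).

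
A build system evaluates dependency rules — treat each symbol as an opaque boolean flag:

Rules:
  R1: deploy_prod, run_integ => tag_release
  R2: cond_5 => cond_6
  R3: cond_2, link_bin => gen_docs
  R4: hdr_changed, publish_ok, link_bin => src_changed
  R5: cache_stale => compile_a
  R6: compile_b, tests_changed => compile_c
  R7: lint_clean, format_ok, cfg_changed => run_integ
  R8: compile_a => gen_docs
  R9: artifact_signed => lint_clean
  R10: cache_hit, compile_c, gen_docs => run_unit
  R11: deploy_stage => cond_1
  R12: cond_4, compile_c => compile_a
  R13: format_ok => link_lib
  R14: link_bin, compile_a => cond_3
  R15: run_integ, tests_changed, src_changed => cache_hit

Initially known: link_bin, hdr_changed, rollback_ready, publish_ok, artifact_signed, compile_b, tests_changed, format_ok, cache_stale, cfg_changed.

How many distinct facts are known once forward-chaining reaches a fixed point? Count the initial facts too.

[1] R4 [hdr_changed, publish_ok, link_bin => src_changed]; R5 [cache_stale => compile_a]; R6 [compile_b, tests_changed => compile_c]; R9 [artifact_signed => lint_clean]; R13 [format_ok => link_lib]. ⇒ new: src_changed, compile_a, compile_c, lint_clean, link_lib.
[2] R7 [lint_clean, format_ok, cfg_changed => run_integ]; R8 [compile_a => gen_docs]; R14 [link_bin, compile_a => cond_3]. ⇒ new: run_integ, gen_docs, cond_3.
[3] R15 [run_integ, tests_changed, src_changed => cache_hit]. ⇒ new: cache_hit.
[4] R10 [cache_hit, compile_c, gen_docs => run_unit]. ⇒ new: run_unit.
Closure: {artifact_signed, cache_hit, cache_stale, cfg_changed, compile_a, compile_b, compile_c, cond_3, format_ok, gen_docs, hdr_changed, link_bin, link_lib, lint_clean, publish_ok, rollback_ready, run_integ, run_unit, src_changed, tests_changed} — 20 facts.

20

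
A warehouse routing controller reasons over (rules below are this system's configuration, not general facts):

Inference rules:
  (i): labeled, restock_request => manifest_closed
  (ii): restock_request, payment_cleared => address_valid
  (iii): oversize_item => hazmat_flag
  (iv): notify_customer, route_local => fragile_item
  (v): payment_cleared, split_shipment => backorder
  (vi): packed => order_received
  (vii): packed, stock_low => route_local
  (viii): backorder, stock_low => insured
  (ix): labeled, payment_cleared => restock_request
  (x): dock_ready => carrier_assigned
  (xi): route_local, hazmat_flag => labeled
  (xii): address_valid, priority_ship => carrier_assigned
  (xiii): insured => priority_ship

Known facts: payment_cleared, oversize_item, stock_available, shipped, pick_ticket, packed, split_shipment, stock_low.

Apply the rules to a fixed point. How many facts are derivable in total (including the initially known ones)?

Round 1 fires (iii), (v), (vi), (vii), giving hazmat_flag, backorder, order_received, route_local.
Round 2 fires (viii), (xi), giving insured, labeled.
Round 3 fires (ix), (xiii), giving restock_request, priority_ship.
Round 4 fires (i), (ii), giving manifest_closed, address_valid.
Round 5 fires (xii), giving carrier_assigned.
Closure: {address_valid, backorder, carrier_assigned, hazmat_flag, insured, labeled, manifest_closed, order_received, oversize_item, packed, payment_cleared, pick_ticket, priority_ship, restock_request, route_local, shipped, split_shipment, stock_available, stock_low} — 19 facts.

19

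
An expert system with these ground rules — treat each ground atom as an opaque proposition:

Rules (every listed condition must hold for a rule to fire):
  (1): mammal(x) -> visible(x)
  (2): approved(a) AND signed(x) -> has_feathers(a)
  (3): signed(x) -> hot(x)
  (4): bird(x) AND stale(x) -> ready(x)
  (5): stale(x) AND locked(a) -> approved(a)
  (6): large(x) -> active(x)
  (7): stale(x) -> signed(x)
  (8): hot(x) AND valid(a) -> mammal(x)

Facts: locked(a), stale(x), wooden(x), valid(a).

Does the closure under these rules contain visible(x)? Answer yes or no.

yes

Round 1 fires (5), (7), giving approved(a), signed(x).
Round 2 fires (2), (3), giving has_feathers(a), hot(x).
Round 3 fires (8), giving mammal(x).
Round 4 fires (1), giving visible(x).
visible(x) appears in round 4, so it is derivable.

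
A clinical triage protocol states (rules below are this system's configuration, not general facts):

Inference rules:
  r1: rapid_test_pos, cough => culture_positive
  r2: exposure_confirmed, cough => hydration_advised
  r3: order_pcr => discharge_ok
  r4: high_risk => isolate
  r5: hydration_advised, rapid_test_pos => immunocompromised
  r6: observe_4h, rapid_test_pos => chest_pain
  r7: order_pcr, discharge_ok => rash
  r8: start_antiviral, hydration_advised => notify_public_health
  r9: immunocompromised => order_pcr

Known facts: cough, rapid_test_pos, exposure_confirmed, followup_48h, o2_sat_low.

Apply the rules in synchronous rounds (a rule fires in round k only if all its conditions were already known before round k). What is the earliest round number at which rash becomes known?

5

Round 1: r1 [rapid_test_pos, cough => culture_positive]; r2 [exposure_confirmed, cough => hydration_advised]. New: culture_positive, hydration_advised.
Round 2: r5 [hydration_advised, rapid_test_pos => immunocompromised]. New: immunocompromised.
Round 3: r9 [immunocompromised => order_pcr]. New: order_pcr.
Round 4: r3 [order_pcr => discharge_ok]. New: discharge_ok.
Round 5: r7 [order_pcr, discharge_ok => rash]. New: rash.
rash first appears in round 5.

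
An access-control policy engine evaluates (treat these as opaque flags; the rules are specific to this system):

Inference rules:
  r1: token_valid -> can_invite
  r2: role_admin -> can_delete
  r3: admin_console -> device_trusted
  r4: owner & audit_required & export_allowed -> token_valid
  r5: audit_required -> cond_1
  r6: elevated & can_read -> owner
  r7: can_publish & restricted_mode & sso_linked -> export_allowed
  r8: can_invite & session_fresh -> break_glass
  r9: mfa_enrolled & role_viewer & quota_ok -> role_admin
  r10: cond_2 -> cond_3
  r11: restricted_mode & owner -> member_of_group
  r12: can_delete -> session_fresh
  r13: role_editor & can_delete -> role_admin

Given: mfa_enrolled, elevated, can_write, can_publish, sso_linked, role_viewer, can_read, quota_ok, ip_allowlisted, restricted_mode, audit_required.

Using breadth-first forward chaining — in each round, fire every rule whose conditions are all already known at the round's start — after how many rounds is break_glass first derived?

[1] r5 [audit_required -> cond_1]; r6 [elevated & can_read -> owner]; r7 [can_publish & restricted_mode & sso_linked -> export_allowed]; r9 [mfa_enrolled & role_viewer & quota_ok -> role_admin]. ⇒ new: cond_1, owner, export_allowed, role_admin.
[2] r2 [role_admin -> can_delete]; r4 [owner & audit_required & export_allowed -> token_valid]; r11 [restricted_mode & owner -> member_of_group]. ⇒ new: can_delete, token_valid, member_of_group.
[3] r1 [token_valid -> can_invite]; r12 [can_delete -> session_fresh]. ⇒ new: can_invite, session_fresh.
[4] r8 [can_invite & session_fresh -> break_glass]. ⇒ new: break_glass.
break_glass first appears in round 4.

4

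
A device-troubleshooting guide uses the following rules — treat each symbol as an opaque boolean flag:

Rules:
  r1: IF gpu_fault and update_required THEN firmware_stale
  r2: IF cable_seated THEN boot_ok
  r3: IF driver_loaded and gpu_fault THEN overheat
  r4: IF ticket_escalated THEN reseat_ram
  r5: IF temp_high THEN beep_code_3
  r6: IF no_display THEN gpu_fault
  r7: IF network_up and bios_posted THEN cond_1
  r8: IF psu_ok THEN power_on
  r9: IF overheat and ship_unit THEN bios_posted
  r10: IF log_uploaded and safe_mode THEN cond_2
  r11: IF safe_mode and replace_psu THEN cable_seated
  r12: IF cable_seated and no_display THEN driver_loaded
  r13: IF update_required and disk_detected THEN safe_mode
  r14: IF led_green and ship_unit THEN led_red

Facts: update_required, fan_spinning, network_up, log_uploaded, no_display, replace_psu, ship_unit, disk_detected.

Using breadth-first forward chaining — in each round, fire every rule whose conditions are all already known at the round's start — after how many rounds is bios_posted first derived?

5

Round 1 fires r6, r13, giving gpu_fault, safe_mode.
Round 2 fires r1, r10, r11, giving firmware_stale, cond_2, cable_seated.
Round 3 fires r2, r12, giving boot_ok, driver_loaded.
Round 4 fires r3, giving overheat.
Round 5 fires r9, giving bios_posted.
bios_posted first appears in round 5.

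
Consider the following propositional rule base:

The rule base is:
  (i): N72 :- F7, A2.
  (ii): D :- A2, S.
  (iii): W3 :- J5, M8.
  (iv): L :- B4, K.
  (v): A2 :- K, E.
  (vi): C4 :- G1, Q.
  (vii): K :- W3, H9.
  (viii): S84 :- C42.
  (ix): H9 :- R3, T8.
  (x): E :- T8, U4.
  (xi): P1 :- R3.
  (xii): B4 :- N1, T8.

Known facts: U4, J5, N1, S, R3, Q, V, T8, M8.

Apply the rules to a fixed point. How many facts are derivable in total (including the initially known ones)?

Round 1 fires (iii), (ix), (x), (xi), (xii), giving W3, H9, E, P1, B4.
Round 2 fires (vii), giving K.
Round 3 fires (iv), (v), giving L, A2.
Round 4 fires (ii), giving D.
Closure: {A2, B4, D, E, H9, J5, K, L, M8, N1, P1, Q, R3, S, T8, U4, V, W3} — 18 facts.

18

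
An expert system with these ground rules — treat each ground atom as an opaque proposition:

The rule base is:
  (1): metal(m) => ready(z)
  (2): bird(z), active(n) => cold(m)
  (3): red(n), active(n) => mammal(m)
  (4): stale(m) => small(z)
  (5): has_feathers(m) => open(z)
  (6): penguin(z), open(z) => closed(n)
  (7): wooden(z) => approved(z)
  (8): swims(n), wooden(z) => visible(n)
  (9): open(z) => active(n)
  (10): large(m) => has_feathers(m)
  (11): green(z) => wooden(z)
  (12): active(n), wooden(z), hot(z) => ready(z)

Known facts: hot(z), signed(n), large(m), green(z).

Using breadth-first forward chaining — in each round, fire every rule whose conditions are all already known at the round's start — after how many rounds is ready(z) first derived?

Round 1 — (10), (11), derive has_feathers(m), wooden(z).
Round 2 — (5), (7), derive open(z), approved(z).
Round 3 — (9), derive active(n).
Round 4 — (12), derive ready(z).
ready(z) first appears in round 4.

4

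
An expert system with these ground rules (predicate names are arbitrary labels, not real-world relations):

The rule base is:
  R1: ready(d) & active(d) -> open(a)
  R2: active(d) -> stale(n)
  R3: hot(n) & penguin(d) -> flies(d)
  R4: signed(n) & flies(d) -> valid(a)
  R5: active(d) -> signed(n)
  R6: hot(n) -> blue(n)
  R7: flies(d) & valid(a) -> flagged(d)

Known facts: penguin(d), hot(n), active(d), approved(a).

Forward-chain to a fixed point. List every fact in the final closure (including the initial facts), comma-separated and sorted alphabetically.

active(d), approved(a), blue(n), flagged(d), flies(d), hot(n), penguin(d), signed(n), stale(n), valid(a)

Round 1 fires R2, R3, R5, R6, giving stale(n), flies(d), signed(n), blue(n).
Round 2 fires R4, giving valid(a).
Round 3 fires R7, giving flagged(d).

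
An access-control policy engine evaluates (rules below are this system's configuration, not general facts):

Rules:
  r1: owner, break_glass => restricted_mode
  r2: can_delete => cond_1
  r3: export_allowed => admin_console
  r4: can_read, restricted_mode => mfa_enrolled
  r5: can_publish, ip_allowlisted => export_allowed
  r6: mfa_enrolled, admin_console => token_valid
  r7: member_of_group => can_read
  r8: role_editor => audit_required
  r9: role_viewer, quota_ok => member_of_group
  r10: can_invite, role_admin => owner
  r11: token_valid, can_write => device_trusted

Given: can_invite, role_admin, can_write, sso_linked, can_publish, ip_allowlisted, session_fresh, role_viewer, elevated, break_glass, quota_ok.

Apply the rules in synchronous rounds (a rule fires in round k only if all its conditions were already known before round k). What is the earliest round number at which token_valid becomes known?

Round 1: r5 [can_publish, ip_allowlisted => export_allowed]; r9 [role_viewer, quota_ok => member_of_group]; r10 [can_invite, role_admin => owner]. Adds export_allowed, member_of_group, owner.
Round 2: r1 [owner, break_glass => restricted_mode]; r3 [export_allowed => admin_console]; r7 [member_of_group => can_read]. Adds restricted_mode, admin_console, can_read.
Round 3: r4 [can_read, restricted_mode => mfa_enrolled]. Adds mfa_enrolled.
Round 4: r6 [mfa_enrolled, admin_console => token_valid]. Adds token_valid.
token_valid first appears in round 4.

4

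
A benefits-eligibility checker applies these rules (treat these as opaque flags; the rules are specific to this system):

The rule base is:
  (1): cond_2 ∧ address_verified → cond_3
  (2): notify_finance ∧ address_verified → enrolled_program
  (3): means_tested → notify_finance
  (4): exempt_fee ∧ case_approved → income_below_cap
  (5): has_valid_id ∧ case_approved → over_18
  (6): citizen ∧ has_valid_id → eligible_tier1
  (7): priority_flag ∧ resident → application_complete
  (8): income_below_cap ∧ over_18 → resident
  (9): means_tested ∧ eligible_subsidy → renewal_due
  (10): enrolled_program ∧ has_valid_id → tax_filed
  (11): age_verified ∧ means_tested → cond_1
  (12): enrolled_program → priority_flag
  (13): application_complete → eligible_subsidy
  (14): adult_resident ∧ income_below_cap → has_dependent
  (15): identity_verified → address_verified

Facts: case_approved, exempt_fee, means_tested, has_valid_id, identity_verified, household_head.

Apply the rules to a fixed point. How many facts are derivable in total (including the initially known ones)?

[1] (3) [means_tested → notify_finance]; (4) [exempt_fee ∧ case_approved → income_below_cap]; (5) [has_valid_id ∧ case_approved → over_18]; (15) [identity_verified → address_verified]. ⇒ new: notify_finance, income_below_cap, over_18, address_verified.
[2] (2) [notify_finance ∧ address_verified → enrolled_program]; (8) [income_below_cap ∧ over_18 → resident]. ⇒ new: enrolled_program, resident.
[3] (10) [enrolled_program ∧ has_valid_id → tax_filed]; (12) [enrolled_program → priority_flag]. ⇒ new: tax_filed, priority_flag.
[4] (7) [priority_flag ∧ resident → application_complete]. ⇒ new: application_complete.
[5] (13) [application_complete → eligible_subsidy]. ⇒ new: eligible_subsidy.
[6] (9) [means_tested ∧ eligible_subsidy → renewal_due]. ⇒ new: renewal_due.
Closure: {address_verified, application_complete, case_approved, eligible_subsidy, enrolled_program, exempt_fee, has_valid_id, household_head, identity_verified, income_below_cap, means_tested, notify_finance, over_18, priority_flag, renewal_due, resident, tax_filed} — 17 facts.

17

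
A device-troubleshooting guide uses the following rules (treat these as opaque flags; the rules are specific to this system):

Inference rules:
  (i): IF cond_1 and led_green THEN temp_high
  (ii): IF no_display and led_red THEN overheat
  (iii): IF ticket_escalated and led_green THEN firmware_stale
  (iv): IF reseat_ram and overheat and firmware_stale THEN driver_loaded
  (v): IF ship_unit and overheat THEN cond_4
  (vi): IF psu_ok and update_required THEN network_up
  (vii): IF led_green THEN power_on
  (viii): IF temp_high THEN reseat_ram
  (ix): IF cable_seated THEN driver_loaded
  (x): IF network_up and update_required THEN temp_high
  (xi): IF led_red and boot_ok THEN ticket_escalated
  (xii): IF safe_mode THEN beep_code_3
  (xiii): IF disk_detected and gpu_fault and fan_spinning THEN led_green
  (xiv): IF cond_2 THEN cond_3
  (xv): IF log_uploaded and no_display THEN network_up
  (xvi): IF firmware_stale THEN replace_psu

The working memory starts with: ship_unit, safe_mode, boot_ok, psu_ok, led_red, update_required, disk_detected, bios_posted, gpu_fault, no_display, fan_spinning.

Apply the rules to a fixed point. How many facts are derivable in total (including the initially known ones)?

Round 1 — (ii), (vi), (xi), (xii), (xiii), derive overheat, network_up, ticket_escalated, beep_code_3, led_green.
Round 2 — (iii), (v), (vii), (x), derive firmware_stale, cond_4, power_on, temp_high.
Round 3 — (viii), (xvi), derive reseat_ram, replace_psu.
Round 4 — (iv), derive driver_loaded.
Closure: {beep_code_3, bios_posted, boot_ok, cond_4, disk_detected, driver_loaded, fan_spinning, firmware_stale, gpu_fault, led_green, led_red, network_up, no_display, overheat, power_on, psu_ok, replace_psu, reseat_ram, safe_mode, ship_unit, temp_high, ticket_escalated, update_required} — 23 facts.

23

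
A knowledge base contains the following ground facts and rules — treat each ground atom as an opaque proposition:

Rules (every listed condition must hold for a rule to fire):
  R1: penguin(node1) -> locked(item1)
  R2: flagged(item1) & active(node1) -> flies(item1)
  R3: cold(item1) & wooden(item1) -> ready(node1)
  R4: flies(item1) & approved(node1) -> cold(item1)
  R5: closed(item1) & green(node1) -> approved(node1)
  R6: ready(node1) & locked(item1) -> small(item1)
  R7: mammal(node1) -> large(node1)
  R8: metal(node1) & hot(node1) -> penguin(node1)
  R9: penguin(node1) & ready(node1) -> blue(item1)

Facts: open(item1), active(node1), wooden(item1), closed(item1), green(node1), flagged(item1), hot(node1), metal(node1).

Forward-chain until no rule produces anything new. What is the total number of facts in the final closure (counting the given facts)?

Round 1: R2 [flagged(item1) & active(node1) -> flies(item1)]; R5 [closed(item1) & green(node1) -> approved(node1)]; R8 [metal(node1) & hot(node1) -> penguin(node1)]. Adds flies(item1), approved(node1), penguin(node1).
Round 2: R1 [penguin(node1) -> locked(item1)]; R4 [flies(item1) & approved(node1) -> cold(item1)]. Adds locked(item1), cold(item1).
Round 3: R3 [cold(item1) & wooden(item1) -> ready(node1)]. Adds ready(node1).
Round 4: R6 [ready(node1) & locked(item1) -> small(item1)]; R9 [penguin(node1) & ready(node1) -> blue(item1)]. Adds small(item1), blue(item1).
Closure: {active(node1), approved(node1), blue(item1), closed(item1), cold(item1), flagged(item1), flies(item1), green(node1), hot(node1), locked(item1), metal(node1), open(item1), penguin(node1), ready(node1), small(item1), wooden(item1)} — 16 facts.

16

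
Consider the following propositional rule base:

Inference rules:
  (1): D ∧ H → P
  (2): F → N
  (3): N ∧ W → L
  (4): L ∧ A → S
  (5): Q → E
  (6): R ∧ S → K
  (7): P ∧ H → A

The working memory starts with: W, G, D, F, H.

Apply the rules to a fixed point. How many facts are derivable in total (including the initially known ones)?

Round 1: (1) [D ∧ H → P]; (2) [F → N]. New: P, N.
Round 2: (3) [N ∧ W → L]; (7) [P ∧ H → A]. New: L, A.
Round 3: (4) [L ∧ A → S]. New: S.
Closure: {A, D, F, G, H, L, N, P, S, W} — 10 facts.

10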